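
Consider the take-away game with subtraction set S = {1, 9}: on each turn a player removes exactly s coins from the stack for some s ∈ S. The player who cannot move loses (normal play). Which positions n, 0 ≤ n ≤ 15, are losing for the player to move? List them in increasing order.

0, 2, 4, 6, 8, 10, 12, 14

n :  0  1  2  3  4  5  6  7  8  9 10 11 12 13 14 15
G :  0  1  0  1  0  1  0  1  0  1  0  1  0  1  0  1
P-positions are exactly the n with G(n) = 0.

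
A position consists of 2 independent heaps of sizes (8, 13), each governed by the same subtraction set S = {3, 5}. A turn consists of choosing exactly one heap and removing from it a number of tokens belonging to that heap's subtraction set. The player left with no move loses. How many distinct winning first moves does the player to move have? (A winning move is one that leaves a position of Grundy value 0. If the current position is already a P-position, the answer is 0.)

All heaps use S = {3, 5}:
G(0) = 0
G(1) = mex{} = 0
G(2) = mex{} = 0
G(3) = mex{0} = 1
G(4) = mex{0} = 1
G(5) = mex{0,0} = 1
G(6) = mex{1,0} = 2
G(7) = mex{1,0} = 2
G(8) = mex{1,1} = 0
G(9) = mex{2,1} = 0
G(10) = mex{2,1} = 0
G(11) = mex{0,2} = 1
G(12) = mex{0,2} = 1
G(13) = mex{0,0} = 1
Heap A: G(8) = 0.
Heap B: G(13) = 1.
Combined Grundy value = 0 ⊕ 1 = 1.
A winning move leaves total XOR = 0, i.e. changes one component's Grundy value g to g ⊕ X where X is the current total.
Heap A: need g' = 0⊕1 = 1. Options: 8−3→G=1, 8−5→G=1. Hits: 2.
Heap B: need g' = 1⊕1 = 0. Options: 13−3→G=0, 13−5→G=0. Hits: 2.

4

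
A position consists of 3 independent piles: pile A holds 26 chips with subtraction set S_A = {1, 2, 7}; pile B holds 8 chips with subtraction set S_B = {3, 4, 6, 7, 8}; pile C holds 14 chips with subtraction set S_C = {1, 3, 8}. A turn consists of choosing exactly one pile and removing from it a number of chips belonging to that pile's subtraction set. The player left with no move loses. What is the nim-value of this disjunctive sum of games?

Pile A, S = {1, 2, 7}:
G(0) = 0
G(1) = mex{0} = 1
G(2) = mex{1,0} = 2
G(3) = mex{2,1} = 0
G(4) = mex{0,2} = 1
G(5) = mex{1,0} = 2
G(6) = mex{2,1} = 0
G(7) = mex{0,2,0} = 1
G(8) = mex{1,0,1} = 2
G(9) = mex{2,1,2} = 0
G(10) = mex{0,2,0} = 1
G(11) = mex{1,0,1} = 2
G(12) = mex{2,1,2} = 0
G(13) = mex{0,2,0} = 1
G(14) = mex{1,0,1} = 2
G(15) = mex{2,1,2} = 0
G(16) = mex{0,2,0} = 1
G(17) = mex{1,0,1} = 2
G(18) = mex{2,1,2} = 0
G(19) = mex{0,2,0} = 1
G(20) = mex{1,0,1} = 2
G(21) = mex{2,1,2} = 0
G(22) = mex{0,2,0} = 1
G(23) = mex{1,0,1} = 2
G(24) = mex{2,1,2} = 0
G(25) = mex{0,2,0} = 1
G(26) = mex{1,0,1} = 2
G_A(26) = 2.
Pile B, S = {3, 4, 6, 7, 8}:
G(0) = 0
G(1) = mex{} = 0
G(2) = mex{} = 0
G(3) = mex{0} = 1
G(4) = mex{0,0} = 1
G(5) = mex{0,0} = 1
G(6) = mex{1,0,0} = 2
G(7) = mex{1,1,0,0} = 2
G(8) = mex{1,1,0,0,0} = 2
G_B(8) = 2.
Pile C, S = {1, 3, 8}:
n :  0  1  2  3  4  5  6  7  8  9 10 11 12 13 14
G :  0  1  0  1  0  1  0  1  2  3  2  0  1  0  1
G_C(14) = 1.
Combined Grundy value = 2 ⊕ 2 ⊕ 1 = 1.

1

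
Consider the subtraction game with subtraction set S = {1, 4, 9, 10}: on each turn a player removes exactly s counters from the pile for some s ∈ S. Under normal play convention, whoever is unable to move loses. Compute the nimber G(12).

G(0) = 0
G(1) = mex{0} = 1
G(2) = mex{1} = 0
G(3) = mex{0} = 1
G(4) = mex{1,0} = 2
G(5) = mex{2,1} = 0
G(6) = mex{0,0} = 1
G(7) = mex{1,1} = 0
G(8) = mex{0,2} = 1
G(9) = mex{1,0,0} = 2
G(10) = mex{2,1,1,0} = 3
G(11) = mex{3,0,0,1} = 2
G(12) = mex{2,1,1,0} = 3

3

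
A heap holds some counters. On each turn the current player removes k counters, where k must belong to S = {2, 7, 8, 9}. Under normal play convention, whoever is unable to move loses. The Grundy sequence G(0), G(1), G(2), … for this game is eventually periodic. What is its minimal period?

15

G(0) = 0
G(1) = mex{} = 0
G(2) = mex{0} = 1
G(3) = mex{0} = 1
G(4) = mex{1} = 0
G(5) = mex{1} = 0
G(6) = mex{0} = 1
G(7) = mex{0,0} = 1
G(8) = mex{1,0,0} = 2
G(9) = mex{1,1,0,0} = 2
G(10) = mex{2,1,1,0} = 3
G(11) = mex{2,0,1,1} = 3
G(12) = mex{3,0,0,1} = 2
G(13) = mex{3,1,0,0} = 2
G(14) = mex{2,1,1,0} = 3
G(15) = mex{2,2,1,1} = 0
G(16) = mex{3,2,2,1} = 0
G(17) = mex{0,3,2,2} = 1
G(18) = mex{0,3,3,2} = 1
G(19) = mex{1,2,3,3} = 0
G(20) = mex{1,2,2,3} = 0
G(21) = mex{0,3,2,2} = 1
G(22) = mex{0,0,3,2} = 1
G(23) = mex{1,0,0,3} = 2
G(24) = mex{1,1,0,0} = 2
G(25) = mex{2,1,1,0} = 3
G(26) = mex{2,0,1,1} = 3
G(27) = mex{3,0,0,1} = 2
G(28) = mex{3,1,0,0} = 2
G(29) = mex{2,1,1,0} = 3
G(30) = mex{2,2,1,1} = 0
G(31) = mex{3,2,2,1} = 0
G(n+15) = G(n) holds for n = 0,…,8 (a full window of length max(S) = 9), so the sequence is purely periodic with period 15.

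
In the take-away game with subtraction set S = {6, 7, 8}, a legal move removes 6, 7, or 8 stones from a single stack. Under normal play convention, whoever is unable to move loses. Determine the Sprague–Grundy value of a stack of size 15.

0

G(0) = 0
G(1) = mex{} = 0
G(2) = mex{} = 0
G(3) = mex{} = 0
G(4) = mex{} = 0
G(5) = mex{} = 0
G(6) = mex{0} = 1
G(7) = mex{0,0} = 1
G(8) = mex{0,0,0} = 1
G(9) = mex{0,0,0} = 1
G(10) = mex{0,0,0} = 1
G(11) = mex{0,0,0} = 1
G(12) = mex{1,0,0} = 2
G(13) = mex{1,1,0} = 2
G(14) = mex{1,1,1} = 0
G(15) = mex{1,1,1} = 0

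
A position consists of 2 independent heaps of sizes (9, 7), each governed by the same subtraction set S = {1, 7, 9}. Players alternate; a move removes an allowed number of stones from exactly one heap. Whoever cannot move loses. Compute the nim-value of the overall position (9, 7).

All heaps use S = {1, 7, 9}:
G(0) = 0
G(1) = mex{0} = 1
G(2) = mex{1} = 0
G(3) = mex{0} = 1
G(4) = mex{1} = 0
G(5) = mex{0} = 1
G(6) = mex{1} = 0
G(7) = mex{0,0} = 1
G(8) = mex{1,1} = 0
G(9) = mex{0,0,0} = 1
Heap A: G(9) = 1.
Heap B: G(7) = 1.
Combined Grundy value = 1 ⊕ 1 = 0.

0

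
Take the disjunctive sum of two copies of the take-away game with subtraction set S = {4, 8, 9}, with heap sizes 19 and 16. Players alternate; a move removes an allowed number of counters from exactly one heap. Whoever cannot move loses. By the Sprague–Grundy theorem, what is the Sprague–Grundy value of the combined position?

1

All heaps use S = {4, 8, 9}:
n :  0  1  2  3  4  5  6  7  8  9 10 11 12 13 14 15 16 17 18 19
G :  0  0  0  0  1  1  1  1  2  2  2  2  3  0  0  0  0  1  1  1
Heap A: G(19) = 1.
Heap B: G(16) = 0.
Combined Grundy value = 1 ⊕ 0 = 1.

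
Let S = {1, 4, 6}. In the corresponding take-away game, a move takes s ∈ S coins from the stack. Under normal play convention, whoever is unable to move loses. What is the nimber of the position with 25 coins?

0

n :  0  1  2  3  4  5  6  7  8  9 10 11 12 13 14 15 16 17 18 19 20 21 22 23 24 25
G :  0  1  0  1  2  0  1  0  1  2  0  1  0  1  2  0  1  0  1  2  0  1  0  1  2  0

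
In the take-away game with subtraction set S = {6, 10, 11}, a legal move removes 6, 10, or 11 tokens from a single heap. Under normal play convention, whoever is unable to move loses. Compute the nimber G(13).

2

n :  0  1  2  3  4  5  6  7  8  9 10 11 12 13
G :  0  0  0  0  0  0  1  1  1  1  1  1  2  2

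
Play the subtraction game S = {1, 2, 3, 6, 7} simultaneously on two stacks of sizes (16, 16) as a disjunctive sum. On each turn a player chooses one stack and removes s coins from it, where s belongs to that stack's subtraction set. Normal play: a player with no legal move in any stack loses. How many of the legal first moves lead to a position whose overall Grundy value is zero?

0

All stacks use S = {1, 2, 3, 6, 7}:
n :  0  1  2  3  4  5  6  7  8  9 10 11 12 13 14 15 16
G :  0  1  2  3  0  1  2  3  0  1  2  3  0  1  2  3  0
Stack A: G(16) = 0.
Stack B: G(16) = 0.
Combined Grundy value = 0 ⊕ 0 = 0.
A winning move leaves total XOR = 0, i.e. changes one component's Grundy value g to g ⊕ X where X is the current total.
Stack A: target g' = 0⊕0 = 0, but every legal move changes the Grundy value (mex property), so 0 moves.
Stack B: target g' = 0⊕0 = 0, but every legal move changes the Grundy value (mex property), so 0 moves.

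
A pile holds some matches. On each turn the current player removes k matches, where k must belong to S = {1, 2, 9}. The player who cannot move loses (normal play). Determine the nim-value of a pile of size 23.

n :  0  1  2  3  4  5  6  7  8  9 10 11 12 13 14 15 16 17 18 19 20 21 22 23
G :  0  1  2  0  1  2  0  1  2  3  0  1  2  0  1  2  0  1  2  3  0  1  2  0

0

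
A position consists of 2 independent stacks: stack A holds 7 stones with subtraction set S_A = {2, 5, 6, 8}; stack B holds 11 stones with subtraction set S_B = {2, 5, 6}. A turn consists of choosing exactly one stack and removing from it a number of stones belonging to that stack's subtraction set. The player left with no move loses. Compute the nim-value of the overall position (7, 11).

Stack A, S = {2, 5, 6, 8}:
G(0) = 0
G(1) = mex{} = 0
G(2) = mex{0} = 1
G(3) = mex{0} = 1
G(4) = mex{1} = 0
G(5) = mex{1,0} = 2
G(6) = mex{0,0,0} = 1
G(7) = mex{2,1,0} = 3
G_A(7) = 3.
Stack B, S = {2, 5, 6}:
n :  0  1  2  3  4  5  6  7  8  9 10 11
G :  0  0  1  1  0  2  1  3  0  2  1  0
G_B(11) = 0.
Combined Grundy value = 3 ⊕ 0 = 3.

3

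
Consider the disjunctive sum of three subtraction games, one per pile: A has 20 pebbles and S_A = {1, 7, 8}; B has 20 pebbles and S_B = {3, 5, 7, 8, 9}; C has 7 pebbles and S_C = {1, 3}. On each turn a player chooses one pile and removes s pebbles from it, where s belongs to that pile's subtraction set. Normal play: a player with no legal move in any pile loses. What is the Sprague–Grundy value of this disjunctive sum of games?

2

Pile A, S = {1, 7, 8}:
G(0) = 0
G(1) = mex{0} = 1
G(2) = mex{1} = 0
G(3) = mex{0} = 1
G(4) = mex{1} = 0
G(5) = mex{0} = 1
G(6) = mex{1} = 0
G(7) = mex{0,0} = 1
G(8) = mex{1,1,0} = 2
G(9) = mex{2,0,1} = 3
G(10) = mex{3,1,0} = 2
G(11) = mex{2,0,1} = 3
G(12) = mex{3,1,0} = 2
G(13) = mex{2,0,1} = 3
G(14) = mex{3,1,0} = 2
G(15) = mex{2,2,1} = 0
G(16) = mex{0,3,2} = 1
G(17) = mex{1,2,3} = 0
G(18) = mex{0,3,2} = 1
G(19) = mex{1,2,3} = 0
G(20) = mex{0,3,2} = 1
G_A(20) = 1.
Pile B, S = {3, 5, 7, 8, 9}:
n :  0  1  2  3  4  5  6  7  8  9 10 11 12 13 14 15 16 17 18 19 20
G :  0  0  0  1  1  1  2  2  2  3  3  3  0  0  0  1  1  1  2  2  2
G_B(20) = 2.
Pile C, S = {1, 3}:
n : 0 1 2 3 4 5 6 7
G : 0 1 0 1 0 1 0 1
G_C(7) = 1.
Combined Grundy value = 1 ⊕ 2 ⊕ 1 = 2.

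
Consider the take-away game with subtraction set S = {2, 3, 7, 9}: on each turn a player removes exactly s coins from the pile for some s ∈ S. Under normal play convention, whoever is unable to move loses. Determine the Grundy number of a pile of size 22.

0

n :  0  1  2  3  4  5  6  7  8  9 10 11 12 13 14 15 16 17 18 19 20 21 22
G :  0  0  1  1  2  0  0  1  1  2  2  0  3  1  2  2  0  0  1  1  2  0  0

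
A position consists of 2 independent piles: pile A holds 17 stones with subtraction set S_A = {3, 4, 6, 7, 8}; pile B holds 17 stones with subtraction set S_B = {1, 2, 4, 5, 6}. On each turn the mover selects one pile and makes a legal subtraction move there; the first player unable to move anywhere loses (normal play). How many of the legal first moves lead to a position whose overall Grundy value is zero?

Pile A, S = {3, 4, 6, 7, 8}:
G(0) = 0
G(1) = mex{} = 0
G(2) = mex{} = 0
G(3) = mex{0} = 1
G(4) = mex{0,0} = 1
G(5) = mex{0,0} = 1
G(6) = mex{1,0,0} = 2
G(7) = mex{1,1,0,0} = 2
G(8) = mex{1,1,0,0,0} = 2
G(9) = mex{2,1,1,0,0} = 3
G(10) = mex{2,2,1,1,0} = 3
G(11) = mex{2,2,1,1,1} = 0
G(12) = mex{3,2,2,1,1} = 0
G(13) = mex{3,3,2,2,1} = 0
G(14) = mex{0,3,2,2,2} = 1
G(15) = mex{0,0,3,2,2} = 1
G(16) = mex{0,0,3,3,2} = 1
G(17) = mex{1,0,0,3,3} = 2
G_A(17) = 2.
Pile B, S = {1, 2, 4, 5, 6}:
G(0) = 0
G(1) = mex{0} = 1
G(2) = mex{1,0} = 2
G(3) = mex{2,1} = 0
G(4) = mex{0,2,0} = 1
G(5) = mex{1,0,1,0} = 2
G(6) = mex{2,1,2,1,0} = 3
G(7) = mex{3,2,0,2,1} = 4
G(8) = mex{4,3,1,0,2} = 5
G(9) = mex{5,4,2,1,0} = 3
G(10) = mex{3,5,3,2,1} = 0
G(11) = mex{0,3,4,3,2} = 1
G(12) = mex{1,0,5,4,3} = 2
G(13) = mex{2,1,3,5,4} = 0
G(14) = mex{0,2,0,3,5} = 1
G(15) = mex{1,0,1,0,3} = 2
G(16) = mex{2,1,2,1,0} = 3
G(17) = mex{3,2,0,2,1} = 4
G_B(17) = 4.
Combined Grundy value = 2 ⊕ 4 = 6.
A winning move leaves total XOR = 0, i.e. changes one component's Grundy value g to g ⊕ X where X is the current total.
Pile A: need g' = 2⊕6 = 4. Options: 17−3→G=1, 17−4→G=0, 17−6→G=0, 17−7→G=3, 17−8→G=3. Hits: 0.
Pile B: need g' = 4⊕6 = 2. Options: 17−1→G=3, 17−2→G=2, 17−4→G=0, 17−5→G=2, 17−6→G=1. Hits: 2.

2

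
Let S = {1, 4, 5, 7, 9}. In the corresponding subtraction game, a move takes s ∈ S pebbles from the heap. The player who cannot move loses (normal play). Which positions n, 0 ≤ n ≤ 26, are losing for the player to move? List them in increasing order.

G(0) = 0
G(1) = mex{0} = 1
G(2) = mex{1} = 0
G(3) = mex{0} = 1
G(4) = mex{1,0} = 2
G(5) = mex{2,1,0} = 3
G(6) = mex{3,0,1} = 2
G(7) = mex{2,1,0,0} = 3
G(8) = mex{3,2,1,1} = 0
G(9) = mex{0,3,2,0,0} = 1
G(10) = mex{1,2,3,1,1} = 0
G(11) = mex{0,3,2,2,0} = 1
G(12) = mex{1,0,3,3,1} = 2
G(13) = mex{2,1,0,2,2} = 3
G(14) = mex{3,0,1,3,3} = 2
G(15) = mex{2,1,0,0,2} = 3
G(16) = mex{3,2,1,1,3} = 0
G(17) = mex{0,3,2,0,0} = 1
G(18) = mex{1,2,3,1,1} = 0
G(19) = mex{0,3,2,2,0} = 1
G(20) = mex{1,0,3,3,1} = 2
G(21) = mex{2,1,0,2,2} = 3
G(22) = mex{3,0,1,3,3} = 2
G(23) = mex{2,1,0,0,2} = 3
G(24) = mex{3,2,1,1,3} = 0
G(25) = mex{0,3,2,0,0} = 1
G(26) = mex{1,2,3,1,1} = 0
P-positions are exactly the n with G(n) = 0.

0, 2, 8, 10, 16, 18, 24, 26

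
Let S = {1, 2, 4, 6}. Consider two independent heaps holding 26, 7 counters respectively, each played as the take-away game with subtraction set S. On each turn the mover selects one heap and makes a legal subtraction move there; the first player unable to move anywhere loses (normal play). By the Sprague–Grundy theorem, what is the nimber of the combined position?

6

All heaps use S = {1, 2, 4, 6}:
G(0) = 0
G(1) = mex{0} = 1
G(2) = mex{1,0} = 2
G(3) = mex{2,1} = 0
G(4) = mex{0,2,0} = 1
G(5) = mex{1,0,1} = 2
G(6) = mex{2,1,2,0} = 3
G(7) = mex{3,2,0,1} = 4
G(8) = mex{4,3,1,2} = 0
G(9) = mex{0,4,2,0} = 1
G(10) = mex{1,0,3,1} = 2
G(11) = mex{2,1,4,2} = 0
G(12) = mex{0,2,0,3} = 1
G(13) = mex{1,0,1,4} = 2
G(14) = mex{2,1,2,0} = 3
G(15) = mex{3,2,0,1} = 4
G(16) = mex{4,3,1,2} = 0
G(17) = mex{0,4,2,0} = 1
G(18) = mex{1,0,3,1} = 2
G(19) = mex{2,1,4,2} = 0
G(20) = mex{0,2,0,3} = 1
G(21) = mex{1,0,1,4} = 2
G(22) = mex{2,1,2,0} = 3
G(23) = mex{3,2,0,1} = 4
G(24) = mex{4,3,1,2} = 0
G(25) = mex{0,4,2,0} = 1
G(26) = mex{1,0,3,1} = 2
Heap A: G(26) = 2.
Heap B: G(7) = 4.
Combined Grundy value = 2 ⊕ 4 = 6.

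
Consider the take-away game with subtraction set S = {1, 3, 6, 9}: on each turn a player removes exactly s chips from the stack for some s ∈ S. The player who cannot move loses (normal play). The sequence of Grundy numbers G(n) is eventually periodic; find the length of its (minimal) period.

n :  0  1  2  3  4  5  6  7  8  9 10 11 12 13 14 15 16 17 18 19 20 21 22 23 24 25
G :  0  1  0  1  0  1  2  3  2  3  2  3  0  1  0  1  0  1  2  3  2  3  2  3  0  1
G(n+12) = G(n) holds for n = 0,…,8 (a full window of length max(S) = 9), so the sequence is purely periodic with period 12.

12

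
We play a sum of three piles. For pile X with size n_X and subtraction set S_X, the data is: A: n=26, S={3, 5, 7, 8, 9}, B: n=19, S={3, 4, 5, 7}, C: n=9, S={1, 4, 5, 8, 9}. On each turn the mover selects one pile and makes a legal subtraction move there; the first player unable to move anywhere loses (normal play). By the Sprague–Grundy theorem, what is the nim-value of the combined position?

Pile A, S = {3, 5, 7, 8, 9}:
G(0) = 0
G(1) = mex{} = 0
G(2) = mex{} = 0
G(3) = mex{0} = 1
G(4) = mex{0} = 1
G(5) = mex{0,0} = 1
G(6) = mex{1,0} = 2
G(7) = mex{1,0,0} = 2
G(8) = mex{1,1,0,0} = 2
G(9) = mex{2,1,0,0,0} = 3
G(10) = mex{2,1,1,0,0} = 3
G(11) = mex{2,2,1,1,0} = 3
G(12) = mex{3,2,1,1,1} = 0
G(13) = mex{3,2,2,1,1} = 0
G(14) = mex{3,3,2,2,1} = 0
G(15) = mex{0,3,2,2,2} = 1
G(16) = mex{0,3,3,2,2} = 1
G(17) = mex{0,0,3,3,2} = 1
G(18) = mex{1,0,3,3,3} = 2
G(19) = mex{1,0,0,3,3} = 2
G(20) = mex{1,1,0,0,3} = 2
G(21) = mex{2,1,0,0,0} = 3
G(22) = mex{2,1,1,0,0} = 3
G(23) = mex{2,2,1,1,0} = 3
G(24) = mex{3,2,1,1,1} = 0
G(25) = mex{3,2,2,1,1} = 0
G(26) = mex{3,3,2,2,1} = 0
G_A(26) = 0.
Pile B, S = {3, 4, 5, 7}:
G(0) = 0
G(1) = mex{} = 0
G(2) = mex{} = 0
G(3) = mex{0} = 1
G(4) = mex{0,0} = 1
G(5) = mex{0,0,0} = 1
G(6) = mex{1,0,0} = 2
G(7) = mex{1,1,0,0} = 2
G(8) = mex{1,1,1,0} = 2
G(9) = mex{2,1,1,0} = 3
G(10) = mex{2,2,1,1} = 0
G(11) = mex{2,2,2,1} = 0
G(12) = mex{3,2,2,1} = 0
G(13) = mex{0,3,2,2} = 1
G(14) = mex{0,0,3,2} = 1
G(15) = mex{0,0,0,2} = 1
G(16) = mex{1,0,0,3} = 2
G(17) = mex{1,1,0,0} = 2
G(18) = mex{1,1,1,0} = 2
G(19) = mex{2,1,1,0} = 3
G_B(19) = 3.
Pile C, S = {1, 4, 5, 8, 9}:
G(0) = 0
G(1) = mex{0} = 1
G(2) = mex{1} = 0
G(3) = mex{0} = 1
G(4) = mex{1,0} = 2
G(5) = mex{2,1,0} = 3
G(6) = mex{3,0,1} = 2
G(7) = mex{2,1,0} = 3
G(8) = mex{3,2,1,0} = 4
G(9) = mex{4,3,2,1,0} = 5
G_C(9) = 5.
Combined Grundy value = 0 ⊕ 3 ⊕ 5 = 6.

6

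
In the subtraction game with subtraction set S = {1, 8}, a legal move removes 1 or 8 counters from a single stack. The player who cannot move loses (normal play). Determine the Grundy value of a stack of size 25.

1

n :  0  1  2  3  4  5  6  7  8  9 10 11 12 13 14 15 16 17 18 19 20 21 22 23 24 25
G :  0  1  0  1  0  1  0  1  2  0  1  0  1  0  1  0  1  2  0  1  0  1  0  1  0  1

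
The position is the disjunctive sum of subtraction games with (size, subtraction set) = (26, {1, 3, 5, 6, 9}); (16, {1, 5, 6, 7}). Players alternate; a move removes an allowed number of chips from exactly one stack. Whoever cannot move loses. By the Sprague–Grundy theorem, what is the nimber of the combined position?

Stack A, S = {1, 3, 5, 6, 9}:
n :  0  1  2  3  4  5  6  7  8  9 10 11 12 13 14 15 16 17 18 19 20 21 22 23 24 25 26
G :  0  1  0  1  0  1  2  3  2  3  2  3  0  1  0  1  0  1  2  3  2  3  2  3  0  1  0
G_A(26) = 0.
Stack B, S = {1, 5, 6, 7}:
G(0) = 0
G(1) = mex{0} = 1
G(2) = mex{1} = 0
G(3) = mex{0} = 1
G(4) = mex{1} = 0
G(5) = mex{0,0} = 1
G(6) = mex{1,1,0} = 2
G(7) = mex{2,0,1,0} = 3
G(8) = mex{3,1,0,1} = 2
G(9) = mex{2,0,1,0} = 3
G(10) = mex{3,1,0,1} = 2
G(11) = mex{2,2,1,0} = 3
G(12) = mex{3,3,2,1} = 0
G(13) = mex{0,2,3,2} = 1
G(14) = mex{1,3,2,3} = 0
G(15) = mex{0,2,3,2} = 1
G(16) = mex{1,3,2,3} = 0
G_B(16) = 0.
Combined Grundy value = 0 ⊕ 0 = 0.

0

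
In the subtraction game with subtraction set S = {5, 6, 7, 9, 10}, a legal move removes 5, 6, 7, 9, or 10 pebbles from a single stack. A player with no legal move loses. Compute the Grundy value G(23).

n :  0  1  2  3  4  5  6  7  8  9 10 11 12 13 14 15 16 17 18 19 20 21 22 23
G :  0  0  0  0  0  1  1  1  1  1  2  2  2  2  2  0  0  0  0  0  1  1  1  1

1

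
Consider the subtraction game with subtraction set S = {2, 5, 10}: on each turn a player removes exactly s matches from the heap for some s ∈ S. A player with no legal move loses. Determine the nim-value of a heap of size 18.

1

G(0) = 0
G(1) = mex{} = 0
G(2) = mex{0} = 1
G(3) = mex{0} = 1
G(4) = mex{1} = 0
G(5) = mex{1,0} = 2
G(6) = mex{0,0} = 1
G(7) = mex{2,1} = 0
G(8) = mex{1,1} = 0
G(9) = mex{0,0} = 1
G(10) = mex{0,2,0} = 1
G(11) = mex{1,1,0} = 2
G(12) = mex{1,0,1} = 2
G(13) = mex{2,0,1} = 3
G(14) = mex{2,1,0} = 3
G(15) = mex{3,1,2} = 0
G(16) = mex{3,2,1} = 0
G(17) = mex{0,2,0} = 1
G(18) = mex{0,3,0} = 1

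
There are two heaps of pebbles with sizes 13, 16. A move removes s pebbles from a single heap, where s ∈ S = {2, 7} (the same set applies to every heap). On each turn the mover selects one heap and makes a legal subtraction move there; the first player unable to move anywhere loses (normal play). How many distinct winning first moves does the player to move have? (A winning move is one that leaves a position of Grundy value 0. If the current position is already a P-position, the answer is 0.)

All heaps use S = {2, 7}:
G(0) = 0
G(1) = mex{} = 0
G(2) = mex{0} = 1
G(3) = mex{0} = 1
G(4) = mex{1} = 0
G(5) = mex{1} = 0
G(6) = mex{0} = 1
G(7) = mex{0,0} = 1
G(8) = mex{1,0} = 2
G(9) = mex{1,1} = 0
G(10) = mex{2,1} = 0
G(11) = mex{0,0} = 1
G(12) = mex{0,0} = 1
G(13) = mex{1,1} = 0
G(14) = mex{1,1} = 0
G(15) = mex{0,2} = 1
G(16) = mex{0,0} = 1
Heap A: G(13) = 0.
Heap B: G(16) = 1.
Combined Grundy value = 0 ⊕ 1 = 1.
A winning move leaves total XOR = 0, i.e. changes one component's Grundy value g to g ⊕ X where X is the current total.
Heap A: need g' = 0⊕1 = 1. Options: 13−2→G=1, 13−7→G=1. Hits: 2.
Heap B: need g' = 1⊕1 = 0. Options: 16−2→G=0, 16−7→G=0. Hits: 2.

4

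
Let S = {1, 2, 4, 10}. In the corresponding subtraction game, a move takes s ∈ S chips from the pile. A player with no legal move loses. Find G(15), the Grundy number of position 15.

G(0) = 0
G(1) = mex{0} = 1
G(2) = mex{1,0} = 2
G(3) = mex{2,1} = 0
G(4) = mex{0,2,0} = 1
G(5) = mex{1,0,1} = 2
G(6) = mex{2,1,2} = 0
G(7) = mex{0,2,0} = 1
G(8) = mex{1,0,1} = 2
G(9) = mex{2,1,2} = 0
G(10) = mex{0,2,0,0} = 1
G(11) = mex{1,0,1,1} = 2
G(12) = mex{2,1,2,2} = 0
G(13) = mex{0,2,0,0} = 1
G(14) = mex{1,0,1,1} = 2
G(15) = mex{2,1,2,2} = 0

0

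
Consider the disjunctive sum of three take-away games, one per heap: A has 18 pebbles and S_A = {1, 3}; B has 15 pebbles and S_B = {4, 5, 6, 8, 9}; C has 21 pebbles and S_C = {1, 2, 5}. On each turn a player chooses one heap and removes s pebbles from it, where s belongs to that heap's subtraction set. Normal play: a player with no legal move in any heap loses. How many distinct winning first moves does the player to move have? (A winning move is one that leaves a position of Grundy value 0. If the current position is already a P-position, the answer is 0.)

0

Heap A, S = {1, 3}:
n :  0  1  2  3  4  5  6  7  8  9 10 11 12 13 14 15 16 17 18
G :  0  1  0  1  0  1  0  1  0  1  0  1  0  1  0  1  0  1  0
G_A(18) = 0.
Heap B, S = {4, 5, 6, 8, 9}:
G(0) = 0
G(1) = mex{} = 0
G(2) = mex{} = 0
G(3) = mex{} = 0
G(4) = mex{0} = 1
G(5) = mex{0,0} = 1
G(6) = mex{0,0,0} = 1
G(7) = mex{0,0,0} = 1
G(8) = mex{1,0,0,0} = 2
G(9) = mex{1,1,0,0,0} = 2
G(10) = mex{1,1,1,0,0} = 2
G(11) = mex{1,1,1,0,0} = 2
G(12) = mex{2,1,1,1,0} = 3
G(13) = mex{2,2,1,1,1} = 0
G(14) = mex{2,2,2,1,1} = 0
G(15) = mex{2,2,2,1,1} = 0
G_B(15) = 0.
Heap C, S = {1, 2, 5}:
n :  0  1  2  3  4  5  6  7  8  9 10 11 12 13 14 15 16 17 18 19 20 21
G :  0  1  2  0  1  2  0  1  2  0  1  2  0  1  2  0  1  2  0  1  2  0
G_C(21) = 0.
Combined Grundy value = 0 ⊕ 0 ⊕ 0 = 0.
A winning move leaves total XOR = 0, i.e. changes one component's Grundy value g to g ⊕ X where X is the current total.
Heap A: target g' = 0⊕0 = 0, but every legal move changes the Grundy value (mex property), so 0 moves.
Heap B: target g' = 0⊕0 = 0, but every legal move changes the Grundy value (mex property), so 0 moves.
Heap C: target g' = 0⊕0 = 0, but every legal move changes the Grundy value (mex property), so 0 moves.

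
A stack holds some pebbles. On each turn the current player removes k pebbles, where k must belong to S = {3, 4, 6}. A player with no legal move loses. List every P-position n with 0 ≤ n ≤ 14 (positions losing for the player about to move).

G(0) = 0
G(1) = mex{} = 0
G(2) = mex{} = 0
G(3) = mex{0} = 1
G(4) = mex{0,0} = 1
G(5) = mex{0,0} = 1
G(6) = mex{1,0,0} = 2
G(7) = mex{1,1,0} = 2
G(8) = mex{1,1,0} = 2
G(9) = mex{2,1,1} = 0
G(10) = mex{2,2,1} = 0
G(11) = mex{2,2,1} = 0
G(12) = mex{0,2,2} = 1
G(13) = mex{0,0,2} = 1
G(14) = mex{0,0,2} = 1
P-positions are exactly the n with G(n) = 0.

0, 1, 2, 9, 10, 11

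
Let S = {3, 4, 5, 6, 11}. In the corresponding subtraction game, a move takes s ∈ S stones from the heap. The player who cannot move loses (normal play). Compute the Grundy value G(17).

0

G(0) = 0
G(1) = mex{} = 0
G(2) = mex{} = 0
G(3) = mex{0} = 1
G(4) = mex{0,0} = 1
G(5) = mex{0,0,0} = 1
G(6) = mex{1,0,0,0} = 2
G(7) = mex{1,1,0,0} = 2
G(8) = mex{1,1,1,0} = 2
G(9) = mex{2,1,1,1} = 0
G(10) = mex{2,2,1,1} = 0
G(11) = mex{2,2,2,1,0} = 3
G(12) = mex{0,2,2,2,0} = 1
G(13) = mex{0,0,2,2,0} = 1
G(14) = mex{3,0,0,2,1} = 4
G(15) = mex{1,3,0,0,1} = 2
G(16) = mex{1,1,3,0,1} = 2
G(17) = mex{4,1,1,3,2} = 0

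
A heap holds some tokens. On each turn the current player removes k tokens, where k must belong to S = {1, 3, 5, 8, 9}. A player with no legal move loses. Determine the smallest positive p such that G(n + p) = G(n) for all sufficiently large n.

n :  0  1  2  3  4  5  6  7  8  9 10 11 12 13 14 15 16 17 18 19 20 21 22 23 24 25 26 27 28 29 30 31 32 33
G :  0  1  0  1  0  1  0  1  2  3  2  3  2  3  2  3  0  1  0  1  0  1  0  1  2  3  2  3  2  3  2  3  0  1
G(n+16) = G(n) holds for n = 0,…,8 (a full window of length max(S) = 9), so the sequence is purely periodic with period 16.

16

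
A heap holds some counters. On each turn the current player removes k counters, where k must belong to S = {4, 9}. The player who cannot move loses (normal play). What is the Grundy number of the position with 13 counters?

0

G(0) = 0
G(1) = mex{} = 0
G(2) = mex{} = 0
G(3) = mex{} = 0
G(4) = mex{0} = 1
G(5) = mex{0} = 1
G(6) = mex{0} = 1
G(7) = mex{0} = 1
G(8) = mex{1} = 0
G(9) = mex{1,0} = 2
G(10) = mex{1,0} = 2
G(11) = mex{1,0} = 2
G(12) = mex{0,0} = 1
G(13) = mex{2,1} = 0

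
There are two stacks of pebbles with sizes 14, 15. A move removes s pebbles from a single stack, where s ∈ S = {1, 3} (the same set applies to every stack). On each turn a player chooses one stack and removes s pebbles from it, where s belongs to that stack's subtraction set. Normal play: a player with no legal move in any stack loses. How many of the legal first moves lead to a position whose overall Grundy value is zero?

All stacks use S = {1, 3}:
n :  0  1  2  3  4  5  6  7  8  9 10 11 12 13 14 15
G :  0  1  0  1  0  1  0  1  0  1  0  1  0  1  0  1
Stack A: G(14) = 0.
Stack B: G(15) = 1.
Combined Grundy value = 0 ⊕ 1 = 1.
A winning move leaves total XOR = 0, i.e. changes one component's Grundy value g to g ⊕ X where X is the current total.
Stack A: need g' = 0⊕1 = 1. Options: 14−1→G=1, 14−3→G=1. Hits: 2.
Stack B: need g' = 1⊕1 = 0. Options: 15−1→G=0, 15−3→G=0. Hits: 2.

4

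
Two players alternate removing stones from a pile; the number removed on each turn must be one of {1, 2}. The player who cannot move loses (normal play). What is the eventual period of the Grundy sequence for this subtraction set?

3

G(0) = 0
G(1) = mex{0} = 1
G(2) = mex{1,0} = 2
G(3) = mex{2,1} = 0
G(4) = mex{0,2} = 1
G(5) = mex{1,0} = 2
G(6) = mex{2,1} = 0
G(7) = mex{0,2} = 1
G(8) = mex{1,0} = 2
G(9) = mex{2,1} = 0
G(10) = mex{0,2} = 1
G(11) = mex{1,0} = 2
G(12) = mex{2,1} = 0
G(13) = mex{0,2} = 1
G(14) = mex{1,0} = 2
G(n+3) = G(n) holds for n = 0,…,1 (a full window of length max(S) = 2), so the sequence is purely periodic with period 3.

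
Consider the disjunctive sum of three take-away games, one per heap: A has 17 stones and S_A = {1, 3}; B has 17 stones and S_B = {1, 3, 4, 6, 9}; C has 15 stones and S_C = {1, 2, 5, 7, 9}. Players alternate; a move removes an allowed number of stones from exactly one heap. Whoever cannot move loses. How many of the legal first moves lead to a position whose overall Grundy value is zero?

Heap A, S = {1, 3}:
G(0) = 0
G(1) = mex{0} = 1
G(2) = mex{1} = 0
G(3) = mex{0,0} = 1
G(4) = mex{1,1} = 0
G(5) = mex{0,0} = 1
G(6) = mex{1,1} = 0
G(7) = mex{0,0} = 1
G(8) = mex{1,1} = 0
G(9) = mex{0,0} = 1
G(10) = mex{1,1} = 0
G(11) = mex{0,0} = 1
G(12) = mex{1,1} = 0
G(13) = mex{0,0} = 1
G(14) = mex{1,1} = 0
G(15) = mex{0,0} = 1
G(16) = mex{1,1} = 0
G(17) = mex{0,0} = 1
G_A(17) = 1.
Heap B, S = {1, 3, 4, 6, 9}:
n :  0  1  2  3  4  5  6  7  8  9 10 11 12 13 14 15 16 17
G :  0  1  0  1  2  3  2  0  1  4  3  2  0  1  0  1  2  3
G_B(17) = 3.
Heap C, S = {1, 2, 5, 7, 9}:
G(0) = 0
G(1) = mex{0} = 1
G(2) = mex{1,0} = 2
G(3) = mex{2,1} = 0
G(4) = mex{0,2} = 1
G(5) = mex{1,0,0} = 2
G(6) = mex{2,1,1} = 0
G(7) = mex{0,2,2,0} = 1
G(8) = mex{1,0,0,1} = 2
G(9) = mex{2,1,1,2,0} = 3
G(10) = mex{3,2,2,0,1} = 4
G(11) = mex{4,3,0,1,2} = 5
G(12) = mex{5,4,1,2,0} = 3
G(13) = mex{3,5,2,0,1} = 4
G(14) = mex{4,3,3,1,2} = 0
G(15) = mex{0,4,4,2,0} = 1
G_C(15) = 1.
Combined Grundy value = 1 ⊕ 3 ⊕ 1 = 3.
A winning move leaves total XOR = 0, i.e. changes one component's Grundy value g to g ⊕ X where X is the current total.
Heap A: need g' = 1⊕3 = 2. Options: 17−1→G=0, 17−3→G=0. Hits: 0.
Heap B: need g' = 3⊕3 = 0. Options: 17−1→G=2, 17−3→G=0, 17−4→G=1, 17−6→G=2, 17−9→G=1. Hits: 1.
Heap C: need g' = 1⊕3 = 2. Options: 15−1→G=0, 15−2→G=4, 15−5→G=4, 15−7→G=2, 15−9→G=0. Hits: 1.

2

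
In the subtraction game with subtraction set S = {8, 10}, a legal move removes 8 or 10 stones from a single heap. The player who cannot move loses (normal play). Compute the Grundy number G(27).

1

n :  0  1  2  3  4  5  6  7  8  9 10 11 12 13 14 15 16 17 18 19 20 21 22 23 24 25 26 27
G :  0  0  0  0  0  0  0  0  1  1  1  1  1  1  1  1  2  2  0  0  0  0  0  0  0  0  1  1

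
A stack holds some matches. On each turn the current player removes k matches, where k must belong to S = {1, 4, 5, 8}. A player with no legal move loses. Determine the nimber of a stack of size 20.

0

G(0) = 0
G(1) = mex{0} = 1
G(2) = mex{1} = 0
G(3) = mex{0} = 1
G(4) = mex{1,0} = 2
G(5) = mex{2,1,0} = 3
G(6) = mex{3,0,1} = 2
G(7) = mex{2,1,0} = 3
G(8) = mex{3,2,1,0} = 4
G(9) = mex{4,3,2,1} = 0
G(10) = mex{0,2,3,0} = 1
G(11) = mex{1,3,2,1} = 0
G(12) = mex{0,4,3,2} = 1
G(13) = mex{1,0,4,3} = 2
G(14) = mex{2,1,0,2} = 3
G(15) = mex{3,0,1,3} = 2
G(16) = mex{2,1,0,4} = 3
G(17) = mex{3,2,1,0} = 4
G(18) = mex{4,3,2,1} = 0
G(19) = mex{0,2,3,0} = 1
G(20) = mex{1,3,2,1} = 0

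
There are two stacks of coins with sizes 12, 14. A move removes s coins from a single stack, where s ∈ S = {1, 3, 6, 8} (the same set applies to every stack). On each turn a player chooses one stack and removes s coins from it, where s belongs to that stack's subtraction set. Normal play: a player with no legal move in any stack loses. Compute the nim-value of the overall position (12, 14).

0

All stacks use S = {1, 3, 6, 8}:
G(0) = 0
G(1) = mex{0} = 1
G(2) = mex{1} = 0
G(3) = mex{0,0} = 1
G(4) = mex{1,1} = 0
G(5) = mex{0,0} = 1
G(6) = mex{1,1,0} = 2
G(7) = mex{2,0,1} = 3
G(8) = mex{3,1,0,0} = 2
G(9) = mex{2,2,1,1} = 0
G(10) = mex{0,3,0,0} = 1
G(11) = mex{1,2,1,1} = 0
G(12) = mex{0,0,2,0} = 1
G(13) = mex{1,1,3,1} = 0
G(14) = mex{0,0,2,2} = 1
Stack A: G(12) = 1.
Stack B: G(14) = 1.
Combined Grundy value = 1 ⊕ 1 = 0.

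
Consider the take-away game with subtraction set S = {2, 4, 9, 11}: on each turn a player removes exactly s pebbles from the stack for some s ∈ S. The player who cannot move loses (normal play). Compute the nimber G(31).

n :  0  1  2  3  4  5  6  7  8  9 10 11 12 13 14 15 16 17 18 19 20 21 22 23 24 25 26 27 28 29 30 31
G :  0  0  1  1  2  2  0  0  1  1  2  2  3  0  0  1  1  2  2  0  0  1  1  2  2  3  0  0  1  1  2  2

2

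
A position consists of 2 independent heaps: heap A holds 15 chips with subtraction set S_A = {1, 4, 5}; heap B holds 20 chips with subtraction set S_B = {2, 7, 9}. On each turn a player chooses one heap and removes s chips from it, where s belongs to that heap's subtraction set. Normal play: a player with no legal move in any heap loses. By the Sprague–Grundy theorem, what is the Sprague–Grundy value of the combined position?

Heap A, S = {1, 4, 5}:
n :  0  1  2  3  4  5  6  7  8  9 10 11 12 13 14 15
G :  0  1  0  1  2  3  2  3  0  1  0  1  2  3  2  3
G_A(15) = 3.
Heap B, S = {2, 7, 9}:
n :  0  1  2  3  4  5  6  7  8  9 10 11 12 13 14 15 16 17 18 19 20
G :  0  0  1  1  0  0  1  1  2  2  3  3  2  2  3  0  0  1  1  0  0
G_B(20) = 0.
Combined Grundy value = 3 ⊕ 0 = 3.

3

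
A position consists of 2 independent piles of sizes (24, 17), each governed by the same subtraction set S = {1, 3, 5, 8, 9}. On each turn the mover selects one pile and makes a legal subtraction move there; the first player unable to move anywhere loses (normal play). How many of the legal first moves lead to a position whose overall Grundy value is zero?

All piles use S = {1, 3, 5, 8, 9}:
n :  0  1  2  3  4  5  6  7  8  9 10 11 12 13 14 15 16 17 18 19 20 21 22 23 24
G :  0  1  0  1  0  1  0  1  2  3  2  3  2  3  2  3  0  1  0  1  0  1  0  1  2
Pile A: G(24) = 2.
Pile B: G(17) = 1.
Combined Grundy value = 2 ⊕ 1 = 3.
A winning move leaves total XOR = 0, i.e. changes one component's Grundy value g to g ⊕ X where X is the current total.
Pile A: need g' = 2⊕3 = 1. Options: 24−1→G=1, 24−3→G=1, 24−5→G=1, 24−8→G=0, 24−9→G=3. Hits: 3.
Pile B: need g' = 1⊕3 = 2. Options: 17−1→G=0, 17−3→G=2, 17−5→G=2, 17−8→G=3, 17−9→G=2. Hits: 3.

6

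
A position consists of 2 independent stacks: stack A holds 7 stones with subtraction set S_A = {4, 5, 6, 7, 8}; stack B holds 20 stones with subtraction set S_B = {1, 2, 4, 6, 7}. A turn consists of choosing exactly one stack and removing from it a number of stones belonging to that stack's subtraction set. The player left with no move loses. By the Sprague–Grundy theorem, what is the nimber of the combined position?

Stack A, S = {4, 5, 6, 7, 8}:
n : 0 1 2 3 4 5 6 7
G : 0 0 0 0 1 1 1 1
G_A(7) = 1.
Stack B, S = {1, 2, 4, 6, 7}:
n :  0  1  2  3  4  5  6  7  8  9 10 11 12 13 14 15 16 17 18 19 20
G :  0  1  2  0  1  2  3  4  0  1  2  0  1  2  3  4  0  1  2  0  1
G_B(20) = 1.
Combined Grundy value = 1 ⊕ 1 = 0.

0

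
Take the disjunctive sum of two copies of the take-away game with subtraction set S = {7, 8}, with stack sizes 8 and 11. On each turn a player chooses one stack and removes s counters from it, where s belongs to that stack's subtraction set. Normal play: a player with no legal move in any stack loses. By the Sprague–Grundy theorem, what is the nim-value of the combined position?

All stacks use S = {7, 8}:
n :  0  1  2  3  4  5  6  7  8  9 10 11
G :  0  0  0  0  0  0  0  1  1  1  1  1
Stack A: G(8) = 1.
Stack B: G(11) = 1.
Combined Grundy value = 1 ⊕ 1 = 0.

0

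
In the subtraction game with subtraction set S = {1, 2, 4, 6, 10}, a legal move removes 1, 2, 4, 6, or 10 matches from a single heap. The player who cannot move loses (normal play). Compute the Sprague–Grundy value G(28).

G(0) = 0
G(1) = mex{0} = 1
G(2) = mex{1,0} = 2
G(3) = mex{2,1} = 0
G(4) = mex{0,2,0} = 1
G(5) = mex{1,0,1} = 2
G(6) = mex{2,1,2,0} = 3
G(7) = mex{3,2,0,1} = 4
G(8) = mex{4,3,1,2} = 0
G(9) = mex{0,4,2,0} = 1
G(10) = mex{1,0,3,1,0} = 2
G(11) = mex{2,1,4,2,1} = 0
G(12) = mex{0,2,0,3,2} = 1
G(13) = mex{1,0,1,4,0} = 2
G(14) = mex{2,1,2,0,1} = 3
G(15) = mex{3,2,0,1,2} = 4
G(16) = mex{4,3,1,2,3} = 0
G(17) = mex{0,4,2,0,4} = 1
G(18) = mex{1,0,3,1,0} = 2
G(19) = mex{2,1,4,2,1} = 0
G(20) = mex{0,2,0,3,2} = 1
G(21) = mex{1,0,1,4,0} = 2
G(22) = mex{2,1,2,0,1} = 3
G(23) = mex{3,2,0,1,2} = 4
G(24) = mex{4,3,1,2,3} = 0
G(25) = mex{0,4,2,0,4} = 1
G(26) = mex{1,0,3,1,0} = 2
G(27) = mex{2,1,4,2,1} = 0
G(28) = mex{0,2,0,3,2} = 1

1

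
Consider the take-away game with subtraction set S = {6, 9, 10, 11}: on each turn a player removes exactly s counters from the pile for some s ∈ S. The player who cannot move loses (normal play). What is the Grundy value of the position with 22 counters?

G(0) = 0
G(1) = mex{} = 0
G(2) = mex{} = 0
G(3) = mex{} = 0
G(4) = mex{} = 0
G(5) = mex{} = 0
G(6) = mex{0} = 1
G(7) = mex{0} = 1
G(8) = mex{0} = 1
G(9) = mex{0,0} = 1
G(10) = mex{0,0,0} = 1
G(11) = mex{0,0,0,0} = 1
G(12) = mex{1,0,0,0} = 2
G(13) = mex{1,0,0,0} = 2
G(14) = mex{1,0,0,0} = 2
G(15) = mex{1,1,0,0} = 2
G(16) = mex{1,1,1,0} = 2
G(17) = mex{1,1,1,1} = 0
G(18) = mex{2,1,1,1} = 0
G(19) = mex{2,1,1,1} = 0
G(20) = mex{2,1,1,1} = 0
G(21) = mex{2,2,1,1} = 0
G(22) = mex{2,2,2,1} = 0

0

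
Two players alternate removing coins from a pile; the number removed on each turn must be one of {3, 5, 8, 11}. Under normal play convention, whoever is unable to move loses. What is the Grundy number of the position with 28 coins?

G(0) = 0
G(1) = mex{} = 0
G(2) = mex{} = 0
G(3) = mex{0} = 1
G(4) = mex{0} = 1
G(5) = mex{0,0} = 1
G(6) = mex{1,0} = 2
G(7) = mex{1,0} = 2
G(8) = mex{1,1,0} = 2
G(9) = mex{2,1,0} = 3
G(10) = mex{2,1,0} = 3
G(11) = mex{2,2,1,0} = 3
G(12) = mex{3,2,1,0} = 4
G(13) = mex{3,2,1,0} = 4
G(14) = mex{3,3,2,1} = 0
G(15) = mex{4,3,2,1} = 0
G(16) = mex{4,3,2,1} = 0
G(17) = mex{0,4,3,2} = 1
G(18) = mex{0,4,3,2} = 1
G(19) = mex{0,0,3,2} = 1
G(20) = mex{1,0,4,3} = 2
G(21) = mex{1,0,4,3} = 2
G(22) = mex{1,1,0,3} = 2
G(23) = mex{2,1,0,4} = 3
G(24) = mex{2,1,0,4} = 3
G(25) = mex{2,2,1,0} = 3
G(26) = mex{3,2,1,0} = 4
G(27) = mex{3,2,1,0} = 4
G(28) = mex{3,3,2,1} = 0

0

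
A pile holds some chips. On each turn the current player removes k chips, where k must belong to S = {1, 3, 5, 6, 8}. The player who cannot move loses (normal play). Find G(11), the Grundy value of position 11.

G(0) = 0
G(1) = mex{0} = 1
G(2) = mex{1} = 0
G(3) = mex{0,0} = 1
G(4) = mex{1,1} = 0
G(5) = mex{0,0,0} = 1
G(6) = mex{1,1,1,0} = 2
G(7) = mex{2,0,0,1} = 3
G(8) = mex{3,1,1,0,0} = 2
G(9) = mex{2,2,0,1,1} = 3
G(10) = mex{3,3,1,0,0} = 2
G(11) = mex{2,2,2,1,1} = 0

0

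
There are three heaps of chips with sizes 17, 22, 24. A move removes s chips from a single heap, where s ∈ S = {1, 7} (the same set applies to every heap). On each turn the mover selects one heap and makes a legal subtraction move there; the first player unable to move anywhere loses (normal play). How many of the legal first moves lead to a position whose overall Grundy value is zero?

All heaps use S = {1, 7}:
G(0) = 0
G(1) = mex{0} = 1
G(2) = mex{1} = 0
G(3) = mex{0} = 1
G(4) = mex{1} = 0
G(5) = mex{0} = 1
G(6) = mex{1} = 0
G(7) = mex{0,0} = 1
G(8) = mex{1,1} = 0
G(9) = mex{0,0} = 1
G(10) = mex{1,1} = 0
G(11) = mex{0,0} = 1
G(12) = mex{1,1} = 0
G(13) = mex{0,0} = 1
G(14) = mex{1,1} = 0
G(15) = mex{0,0} = 1
G(16) = mex{1,1} = 0
G(17) = mex{0,0} = 1
G(18) = mex{1,1} = 0
G(19) = mex{0,0} = 1
G(20) = mex{1,1} = 0
G(21) = mex{0,0} = 1
G(22) = mex{1,1} = 0
G(23) = mex{0,0} = 1
G(24) = mex{1,1} = 0
Heap A: G(17) = 1.
Heap B: G(22) = 0.
Heap C: G(24) = 0.
Combined Grundy value = 1 ⊕ 0 ⊕ 0 = 1.
A winning move leaves total XOR = 0, i.e. changes one component's Grundy value g to g ⊕ X where X is the current total.
Heap A: need g' = 1⊕1 = 0. Options: 17−1→G=0, 17−7→G=0. Hits: 2.
Heap B: need g' = 0⊕1 = 1. Options: 22−1→G=1, 22−7→G=1. Hits: 2.
Heap C: need g' = 0⊕1 = 1. Options: 24−1→G=1, 24−7→G=1. Hits: 2.

6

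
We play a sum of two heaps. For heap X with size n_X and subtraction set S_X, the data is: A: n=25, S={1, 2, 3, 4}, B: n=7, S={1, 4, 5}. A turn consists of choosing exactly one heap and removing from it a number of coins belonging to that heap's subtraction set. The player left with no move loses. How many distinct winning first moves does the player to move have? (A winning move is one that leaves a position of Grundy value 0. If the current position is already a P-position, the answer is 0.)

Heap A, S = {1, 2, 3, 4}:
G(0) = 0
G(1) = mex{0} = 1
G(2) = mex{1,0} = 2
G(3) = mex{2,1,0} = 3
G(4) = mex{3,2,1,0} = 4
G(5) = mex{4,3,2,1} = 0
G(6) = mex{0,4,3,2} = 1
G(7) = mex{1,0,4,3} = 2
G(8) = mex{2,1,0,4} = 3
G(9) = mex{3,2,1,0} = 4
G(10) = mex{4,3,2,1} = 0
G(11) = mex{0,4,3,2} = 1
G(12) = mex{1,0,4,3} = 2
G(13) = mex{2,1,0,4} = 3
G(14) = mex{3,2,1,0} = 4
G(15) = mex{4,3,2,1} = 0
G(16) = mex{0,4,3,2} = 1
G(17) = mex{1,0,4,3} = 2
G(18) = mex{2,1,0,4} = 3
G(19) = mex{3,2,1,0} = 4
G(20) = mex{4,3,2,1} = 0
G(21) = mex{0,4,3,2} = 1
G(22) = mex{1,0,4,3} = 2
G(23) = mex{2,1,0,4} = 3
G(24) = mex{3,2,1,0} = 4
G(25) = mex{4,3,2,1} = 0
G_A(25) = 0.
Heap B, S = {1, 4, 5}:
G(0) = 0
G(1) = mex{0} = 1
G(2) = mex{1} = 0
G(3) = mex{0} = 1
G(4) = mex{1,0} = 2
G(5) = mex{2,1,0} = 3
G(6) = mex{3,0,1} = 2
G(7) = mex{2,1,0} = 3
G_B(7) = 3.
Combined Grundy value = 0 ⊕ 3 = 3.
A winning move leaves total XOR = 0, i.e. changes one component's Grundy value g to g ⊕ X where X is the current total.
Heap A: need g' = 0⊕3 = 3. Options: 25−1→G=4, 25−2→G=3, 25−3→G=2, 25−4→G=1. Hits: 1.
Heap B: need g' = 3⊕3 = 0. Options: 7−1→G=2, 7−4→G=1, 7−5→G=0. Hits: 1.

2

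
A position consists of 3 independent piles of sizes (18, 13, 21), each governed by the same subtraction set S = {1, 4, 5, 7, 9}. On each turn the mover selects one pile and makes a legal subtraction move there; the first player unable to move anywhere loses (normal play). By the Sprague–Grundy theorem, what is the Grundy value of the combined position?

0

All piles use S = {1, 4, 5, 7, 9}:
n :  0  1  2  3  4  5  6  7  8  9 10 11 12 13 14 15 16 17 18 19 20 21
G :  0  1  0  1  2  3  2  3  0  1  0  1  2  3  2  3  0  1  0  1  2  3
Pile A: G(18) = 0.
Pile B: G(13) = 3.
Pile C: G(21) = 3.
Combined Grundy value = 0 ⊕ 3 ⊕ 3 = 0.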